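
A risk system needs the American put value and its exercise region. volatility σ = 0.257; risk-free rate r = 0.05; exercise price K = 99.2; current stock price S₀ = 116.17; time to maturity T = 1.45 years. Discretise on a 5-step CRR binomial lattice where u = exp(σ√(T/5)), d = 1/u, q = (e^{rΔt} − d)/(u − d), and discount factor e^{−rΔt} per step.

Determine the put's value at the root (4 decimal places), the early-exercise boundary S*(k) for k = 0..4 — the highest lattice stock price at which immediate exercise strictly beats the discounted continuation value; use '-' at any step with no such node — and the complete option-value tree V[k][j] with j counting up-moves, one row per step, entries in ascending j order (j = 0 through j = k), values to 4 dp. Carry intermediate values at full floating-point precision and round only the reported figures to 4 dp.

price = 4.2373
boundary = - - - 76.6967 88.0810
tree:
4.2373
7.6395 1.1917
13.3860 2.5088 0.0000
22.5033 5.2816 0.0000 0.0000
32.4163 11.1190 0.0000 0.0000 0.0000
41.0480 22.5033 0.0000 0.0000 0.0000 0.0000

Δt=0.29000  u=1.14843  d=0.87075  q=0.51805  discount=0.98560
step 5 (expiry): payoffs max(K−S,0) = 41.0480 22.5033 0.0000 0.0000 0.0000 0.0000
step 4: (k=4,j=0): S=66.7837, (K−S)⁺=32.4163, hold=30.9882 ⇒ V=32.4163 exercise | (k=4,j=1): S=88.0810, (K−S)⁺=11.1190, hold=10.6893 ⇒ V=11.1190 exercise | (k=4,j=2): S=116.1700, (K−S)⁺=0.0000, hold=0.0000 ⇒ V=0.0000 continue | (k=4,j=3): S=153.2165, (K−S)⁺=0.0000, hold=0.0000 ⇒ V=0.0000 continue | (k=4,j=4): S=202.0772, (K−S)⁺=0.0000, hold=0.0000 ⇒ V=0.0000 continue  boundary S*=88.0810
step 3: (k=3,j=0): S=76.6967, (K−S)⁺=22.5033, hold=21.0753 ⇒ V=22.5033 exercise | (k=3,j=1): S=101.1552, (K−S)⁺=0.0000, hold=5.2816 ⇒ V=5.2816 continue | (k=3,j=2): S=133.4135, (K−S)⁺=0.0000, hold=0.0000 ⇒ V=0.0000 continue | (k=3,j=3): S=175.9590, (K−S)⁺=0.0000, hold=0.0000 ⇒ V=0.0000 continue  boundary S*=76.6967
step 2: (k=2,j=0): S=88.0810, (K−S)⁺=11.1190, hold=13.3860 ⇒ V=13.3860 continue | (k=2,j=1): S=116.1700, (K−S)⁺=0.0000, hold=2.5088 ⇒ V=2.5088 continue | (k=2,j=2): S=153.2165, (K−S)⁺=0.0000, hold=0.0000 ⇒ V=0.0000 continue  boundary S*=-
step 1: (k=1,j=0): S=101.1552, (K−S)⁺=0.0000, hold=7.6395 ⇒ V=7.6395 continue | (k=1,j=1): S=133.4135, (K−S)⁺=0.0000, hold=1.1917 ⇒ V=1.1917 continue  boundary S*=-
step 0: (k=0,j=0): S=116.1700, (K−S)⁺=0.0000, hold=4.2373 ⇒ V=4.2373 continue  boundary S*=-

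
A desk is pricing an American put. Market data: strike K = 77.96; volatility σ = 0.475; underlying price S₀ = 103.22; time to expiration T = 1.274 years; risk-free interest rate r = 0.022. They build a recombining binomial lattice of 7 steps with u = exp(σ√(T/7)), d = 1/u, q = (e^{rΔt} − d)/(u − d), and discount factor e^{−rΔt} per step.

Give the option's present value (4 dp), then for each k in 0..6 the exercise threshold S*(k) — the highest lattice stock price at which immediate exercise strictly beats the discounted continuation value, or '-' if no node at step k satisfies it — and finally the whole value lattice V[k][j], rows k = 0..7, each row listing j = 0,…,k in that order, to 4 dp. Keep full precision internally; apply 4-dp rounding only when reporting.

params: Δt=0.18200 u=1.22463 d=0.81657 q=0.45934 e^(-rΔt)=0.99600
t_7 payoffs: 52.9727 40.4858 21.7589 0.0000 0.0000 0.0000 0.0000 0.0000
t_6: node(6,0) S=30.6003 payoff=47.3597 vs cont=47.0481 → 47.3597 [stop]  node(6,1) S=45.8922 payoff=32.0678 vs cont=31.7563 → 32.0678 [stop]  node(6,2) S=68.8258 payoff=9.1342 vs cont=11.7171 → 11.7171 [wait]  node(6,3) S=103.2200 payoff=0.0000 vs cont=0.0000 → 0.0000 [wait]  node(6,4) S=154.8019 payoff=0.0000 vs cont=0.0000 → 0.0000 [wait]  node(6,5) S=232.1608 payoff=0.0000 vs cont=0.0000 → 0.0000 [wait]  node(6,6) S=348.1781 payoff=0.0000 vs cont=0.0000 → 0.0000 [wait]  ⇒ S*(6)=45.8922
t_5: node(5,0) S=37.4742 payoff=40.4858 vs cont=40.1743 → 40.4858 [stop]  node(5,1) S=56.2011 payoff=21.7589 vs cont=22.6290 → 22.6290 [wait]  node(5,2) S=84.2864 payoff=0.0000 vs cont=6.3096 → 6.3096 [wait]  node(5,3) S=126.4067 payoff=0.0000 vs cont=0.0000 → 0.0000 [wait]  node(5,4) S=189.5757 payoff=0.0000 vs cont=0.0000 → 0.0000 [wait]  node(5,5) S=284.3120 payoff=0.0000 vs cont=0.0000 → 0.0000 [wait]  ⇒ S*(5)=37.4742
t_4: node(4,0) S=45.8922 payoff=32.0678 vs cont=32.1544 → 32.1544 [wait]  node(4,1) S=68.8258 payoff=9.1342 vs cont=15.0723 → 15.0723 [wait]  node(4,2) S=103.2200 payoff=0.0000 vs cont=3.3977 → 3.3977 [wait]  node(4,3) S=154.8019 payoff=0.0000 vs cont=0.0000 → 0.0000 [wait]  node(4,4) S=232.1608 payoff=0.0000 vs cont=0.0000 → 0.0000 [wait]  ⇒ S*(4)=-
t_3: node(3,0) S=56.2011 payoff=21.7589 vs cont=24.2107 → 24.2107 [wait]  node(3,1) S=84.2864 payoff=0.0000 vs cont=9.6708 → 9.6708 [wait]  node(3,2) S=126.4067 payoff=0.0000 vs cont=1.8296 → 1.8296 [wait]  node(3,3) S=189.5757 payoff=0.0000 vs cont=0.0000 → 0.0000 [wait]  ⇒ S*(3)=-
t_2: node(2,0) S=68.8258 payoff=9.1342 vs cont=17.4618 → 17.4618 [wait]  node(2,1) S=103.2200 payoff=0.0000 vs cont=6.0448 → 6.0448 [wait]  node(2,2) S=154.8019 payoff=0.0000 vs cont=0.9853 → 0.9853 [wait]  ⇒ S*(2)=-
t_1: node(1,0) S=84.2864 payoff=0.0000 vs cont=12.1687 → 12.1687 [wait]  node(1,1) S=126.4067 payoff=0.0000 vs cont=3.7058 → 3.7058 [wait]  ⇒ S*(1)=-
t_0: node(0,0) S=103.2200 payoff=0.0000 vs cont=8.2482 → 8.2482 [wait]  ⇒ S*(0)=-

price = 8.2482
boundary = - - - - - 37.4742 45.8922
tree:
8.2482
12.1687 3.7058
17.4618 6.0448 0.9853
24.2107 9.6708 1.8296 0.0000
32.1544 15.0723 3.3977 0.0000 0.0000
40.4858 22.6290 6.3096 0.0000 0.0000 0.0000
47.3597 32.0678 11.7171 0.0000 0.0000 0.0000 0.0000
52.9727 40.4858 21.7589 0.0000 0.0000 0.0000 0.0000 0.0000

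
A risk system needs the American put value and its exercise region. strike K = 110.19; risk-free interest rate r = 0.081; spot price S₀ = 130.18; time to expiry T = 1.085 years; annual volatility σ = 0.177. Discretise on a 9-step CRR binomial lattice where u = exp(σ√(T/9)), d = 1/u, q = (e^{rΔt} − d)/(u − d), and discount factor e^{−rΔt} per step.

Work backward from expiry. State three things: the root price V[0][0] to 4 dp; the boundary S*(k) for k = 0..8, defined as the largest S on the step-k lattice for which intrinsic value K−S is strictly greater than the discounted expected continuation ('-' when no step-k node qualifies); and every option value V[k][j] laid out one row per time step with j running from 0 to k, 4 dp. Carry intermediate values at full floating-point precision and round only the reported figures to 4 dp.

price = 0.9324
boundary = - - - - - 95.7400 90.0333 95.7400 101.8084
tree:
0.9324
1.7009 0.3556
3.0357 0.7005 0.0956
5.2788 1.3575 0.2056 0.0124
8.8979 2.5777 0.4394 0.0288 0.0000
14.4500 4.7681 0.9322 0.0668 0.0000 0.0000
20.1567 8.5135 1.9606 0.1548 0.0000 0.0000 0.0000
25.5232 14.4500 4.0803 0.3588 0.0000 0.0000 0.0000 0.0000
30.5699 20.1567 8.3816 0.8319 0.0000 0.0000 0.0000 0.0000 0.0000
35.3157 25.5232 14.4500 1.9286 0.0000 0.0000 0.0000 0.0000 0.0000 0.0000

Δt=0.12056  u=1.06338  d=0.94039  q=0.56443  discount=0.99028
step 9 (expiry): payoffs max(K−S,0) = 35.3157 25.5232 14.4500 1.9286 0.0000 0.0000 0.0000 0.0000 0.0000 0.0000
step 8: (k=8,j=0): S=79.6201, (K−S)⁺=30.5699, hold=29.4991 ⇒ V=30.5699 exercise | (k=8,j=1): S=90.0333, (K−S)⁺=20.1567, hold=19.0859 ⇒ V=20.1567 exercise | (k=8,j=2): S=101.8084, (K−S)⁺=8.3816, hold=7.3108 ⇒ V=8.3816 exercise | (k=8,j=3): S=115.1235, (K−S)⁺=0.0000, hold=0.8319 ⇒ V=0.8319 continue | (k=8,j=4): S=130.1800, (K−S)⁺=0.0000, hold=0.0000 ⇒ V=0.0000 continue | (k=8,j=5): S=147.2057, (K−S)⁺=0.0000, hold=0.0000 ⇒ V=0.0000 continue | (k=8,j=6): S=166.4581, (K−S)⁺=0.0000, hold=0.0000 ⇒ V=0.0000 continue | (k=8,j=7): S=188.2284, (K−S)⁺=0.0000, hold=0.0000 ⇒ V=0.0000 continue | (k=8,j=8): S=212.8460, (K−S)⁺=0.0000, hold=0.0000 ⇒ V=0.0000 continue  boundary S*=101.8084
step 7: (k=7,j=0): S=84.6668, (K−S)⁺=25.5232, hold=24.4524 ⇒ V=25.5232 exercise | (k=7,j=1): S=95.7400, (K−S)⁺=14.4500, hold=13.3792 ⇒ V=14.4500 exercise | (k=7,j=2): S=108.2614, (K−S)⁺=1.9286, hold=4.0803 ⇒ V=4.0803 continue | (k=7,j=3): S=122.4205, (K−S)⁺=0.0000, hold=0.3588 ⇒ V=0.3588 continue | (k=7,j=4): S=138.4313, (K−S)⁺=0.0000, hold=0.0000 ⇒ V=0.0000 continue | (k=7,j=5): S=156.5362, (K−S)⁺=0.0000, hold=0.0000 ⇒ V=0.0000 continue | (k=7,j=6): S=177.0089, (K−S)⁺=0.0000, hold=0.0000 ⇒ V=0.0000 continue | (k=7,j=7): S=200.1591, (K−S)⁺=0.0000, hold=0.0000 ⇒ V=0.0000 continue  boundary S*=95.7400
step 6: (k=6,j=0): S=90.0333, (K−S)⁺=20.1567, hold=19.0859 ⇒ V=20.1567 exercise | (k=6,j=1): S=101.8084, (K−S)⁺=8.3816, hold=8.5135 ⇒ V=8.5135 continue | (k=6,j=2): S=115.1235, (K−S)⁺=0.0000, hold=1.9606 ⇒ V=1.9606 continue | (k=6,j=3): S=130.1800, (K−S)⁺=0.0000, hold=0.1548 ⇒ V=0.1548 continue | (k=6,j=4): S=147.2057, (K−S)⁺=0.0000, hold=0.0000 ⇒ V=0.0000 continue | (k=6,j=5): S=166.4581, (K−S)⁺=0.0000, hold=0.0000 ⇒ V=0.0000 continue | (k=6,j=6): S=188.2284, (K−S)⁺=0.0000, hold=0.0000 ⇒ V=0.0000 continue  boundary S*=90.0333
step 5: (k=5,j=0): S=95.7400, (K−S)⁺=14.4500, hold=13.4530 ⇒ V=14.4500 exercise | (k=5,j=1): S=108.2614, (K−S)⁺=1.9286, hold=4.7681 ⇒ V=4.7681 continue | (k=5,j=2): S=122.4205, (K−S)⁺=0.0000, hold=0.9322 ⇒ V=0.9322 continue | (k=5,j=3): S=138.4313, (K−S)⁺=0.0000, hold=0.0668 ⇒ V=0.0668 continue | (k=5,j=4): S=156.5362, (K−S)⁺=0.0000, hold=0.0000 ⇒ V=0.0000 continue | (k=5,j=5): S=177.0089, (K−S)⁺=0.0000, hold=0.0000 ⇒ V=0.0000 continue  boundary S*=95.7400
step 4: (k=4,j=0): S=101.8084, (K−S)⁺=8.3816, hold=8.8979 ⇒ V=8.8979 continue | (k=4,j=1): S=115.1235, (K−S)⁺=0.0000, hold=2.5777 ⇒ V=2.5777 continue | (k=4,j=2): S=130.1800, (K−S)⁺=0.0000, hold=0.4394 ⇒ V=0.4394 continue | (k=4,j=3): S=147.2057, (K−S)⁺=0.0000, hold=0.0288 ⇒ V=0.0288 continue | (k=4,j=4): S=166.4581, (K−S)⁺=0.0000, hold=0.0000 ⇒ V=0.0000 continue  boundary S*=-
step 3: (k=3,j=0): S=108.2614, (K−S)⁺=1.9286, hold=5.2788 ⇒ V=5.2788 continue | (k=3,j=1): S=122.4205, (K−S)⁺=0.0000, hold=1.3575 ⇒ V=1.3575 continue | (k=3,j=2): S=138.4313, (K−S)⁺=0.0000, hold=0.2056 ⇒ V=0.2056 continue | (k=3,j=3): S=156.5362, (K−S)⁺=0.0000, hold=0.0124 ⇒ V=0.0124 continue  boundary S*=-
step 2: (k=2,j=0): S=115.1235, (K−S)⁺=0.0000, hold=3.0357 ⇒ V=3.0357 continue | (k=2,j=1): S=130.1800, (K−S)⁺=0.0000, hold=0.7005 ⇒ V=0.7005 continue | (k=2,j=2): S=147.2057, (K−S)⁺=0.0000, hold=0.0956 ⇒ V=0.0956 continue  boundary S*=-
step 1: (k=1,j=0): S=122.4205, (K−S)⁺=0.0000, hold=1.7009 ⇒ V=1.7009 continue | (k=1,j=1): S=138.4313, (K−S)⁺=0.0000, hold=0.3556 ⇒ V=0.3556 continue  boundary S*=-
step 0: (k=0,j=0): S=130.1800, (K−S)⁺=0.0000, hold=0.9324 ⇒ V=0.9324 continue  boundary S*=-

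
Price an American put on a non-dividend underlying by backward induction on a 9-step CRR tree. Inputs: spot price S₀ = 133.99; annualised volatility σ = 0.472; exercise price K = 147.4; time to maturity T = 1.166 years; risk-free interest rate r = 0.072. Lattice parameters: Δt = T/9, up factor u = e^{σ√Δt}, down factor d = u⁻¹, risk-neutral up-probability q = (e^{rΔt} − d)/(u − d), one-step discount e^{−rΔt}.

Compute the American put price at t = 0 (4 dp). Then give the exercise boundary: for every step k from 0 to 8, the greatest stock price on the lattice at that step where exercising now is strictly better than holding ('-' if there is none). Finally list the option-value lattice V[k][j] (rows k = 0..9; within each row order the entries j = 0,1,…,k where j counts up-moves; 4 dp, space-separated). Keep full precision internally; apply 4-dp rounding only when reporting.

Δt=0.12956, u=1.18518, d=0.84376, q=0.48508, disc=e^(-rΔt)=0.99072
k=9 terminal: V=max(K-S,0) → 118.3579 106.6062 90.0994 66.9132 34.3450 0.0000 0.0000 0.0000 0.0000 0.0000
k=8: j=0 S=34.4200 intr=112.9800 cont=111.6114 V=112.9800[EX]; j=1 S=48.3478 intr=99.0522 cont=97.6837 V=99.0522[EX]; j=2 S=67.9113 intr=79.4887 cont=78.1202 V=79.4887[EX]; j=3 S=95.3909 intr=52.0091 cont=50.6405 V=52.0091[EX]; j=4 S=133.9900 intr=13.4100 cont=17.5208 V=17.5208[hold]; j=5 S=188.2078 intr=0.0000 cont=0.0000 V=0.0000[hold]; j=6 S=264.3644 intr=0.0000 cont=0.0000 V=0.0000[hold]; j=7 S=371.3371 intr=0.0000 cont=0.0000 V=0.0000[hold]; j=8 S=521.5953 intr=0.0000 cont=0.0000 V=0.0000[hold]  S*(8)=95.3909
k=7: j=0 S=40.7938 intr=106.6062 cont=105.2377 V=106.6062[EX]; j=1 S=57.3006 intr=90.0994 cont=88.7309 V=90.0994[EX]; j=2 S=80.4868 intr=66.9132 cont=65.5447 V=66.9132[EX]; j=3 S=113.0550 intr=34.3450 cont=34.9520 V=34.9520[hold]; j=4 S=158.8017 intr=0.0000 cont=8.9381 V=8.9381[hold]; j=5 S=223.0593 intr=0.0000 cont=0.0000 V=0.0000[hold]; j=6 S=313.3183 intr=0.0000 cont=0.0000 V=0.0000[hold]; j=7 S=440.0997 intr=0.0000 cont=0.0000 V=0.0000[hold]  S*(7)=80.4868
k=6: j=0 S=48.3478 intr=99.0522 cont=97.6837 V=99.0522[EX]; j=1 S=67.9113 intr=79.4887 cont=78.1202 V=79.4887[EX]; j=2 S=95.3909 intr=52.0091 cont=50.9322 V=52.0091[EX]; j=3 S=133.9900 intr=13.4100 cont=22.1259 V=22.1259[hold]; j=4 S=188.2078 intr=0.0000 cont=4.5597 V=4.5597[hold]; j=5 S=264.3644 intr=0.0000 cont=0.0000 V=0.0000[hold]; j=6 S=371.3371 intr=0.0000 cont=0.0000 V=0.0000[hold]  S*(6)=95.3909
k=5: j=0 S=57.3006 intr=90.0994 cont=88.7309 V=90.0994[EX]; j=1 S=80.4868 intr=66.9132 cont=65.5447 V=66.9132[EX]; j=2 S=113.0550 intr=34.3450 cont=37.1651 V=37.1651[hold]; j=3 S=158.8017 intr=0.0000 cont=13.4786 V=13.4786[hold]; j=4 S=223.0593 intr=0.0000 cont=2.3261 V=2.3261[hold]; j=5 S=313.3183 intr=0.0000 cont=0.0000 V=0.0000[hold]  S*(5)=80.4868
k=4: j=0 S=67.9113 intr=79.4887 cont=78.1202 V=79.4887[EX]; j=1 S=95.3909 intr=52.0091 cont=51.9958 V=52.0091[EX]; j=2 S=133.9900 intr=13.4100 cont=25.4369 V=25.4369[hold]; j=3 S=188.2078 intr=0.0000 cont=7.9938 V=7.9938[hold]; j=4 S=264.3644 intr=0.0000 cont=1.1866 V=1.1866[hold]  S*(4)=95.3909
k=3: j=0 S=80.4868 intr=66.9132 cont=65.5447 V=66.9132[EX]; j=1 S=113.0550 intr=34.3450 cont=38.7563 V=38.7563[hold]; j=2 S=158.8017 intr=0.0000 cont=16.8180 V=16.8180[hold]; j=3 S=223.0593 intr=0.0000 cont=4.6482 V=4.6482[hold]  S*(3)=80.4868
k=2: j=0 S=95.3909 intr=52.0091 cont=52.7605 V=52.7605[hold]; j=1 S=133.9900 intr=13.4100 cont=27.8535 V=27.8535[hold]; j=2 S=188.2078 intr=0.0000 cont=10.8134 V=10.8134[hold]  S*(2)=-
k=1: j=0 S=113.0550 intr=34.3450 cont=40.3009 V=40.3009[hold]; j=1 S=158.8017 intr=0.0000 cont=19.4058 V=19.4058[hold]  S*(1)=-
k=0: j=0 S=133.9900 intr=13.4100 cont=29.8851 V=29.8851[hold]  S*(0)=-

price = 29.8851
boundary = - - - 80.4868 95.3909 80.4868 95.3909 80.4868 95.3909
tree:
29.8851
40.3009 19.4058
52.7605 27.8535 10.8134
66.9132 38.7563 16.8180 4.6482
79.4887 52.0091 25.4369 7.9938 1.1866
90.0994 66.9132 37.1651 13.4786 2.3261 0.0000
99.0522 79.4887 52.0091 22.1259 4.5597 0.0000 0.0000
106.6062 90.0994 66.9132 34.9520 8.9381 0.0000 0.0000 0.0000
112.9800 99.0522 79.4887 52.0091 17.5208 0.0000 0.0000 0.0000 0.0000
118.3579 106.6062 90.0994 66.9132 34.3450 0.0000 0.0000 0.0000 0.0000 0.0000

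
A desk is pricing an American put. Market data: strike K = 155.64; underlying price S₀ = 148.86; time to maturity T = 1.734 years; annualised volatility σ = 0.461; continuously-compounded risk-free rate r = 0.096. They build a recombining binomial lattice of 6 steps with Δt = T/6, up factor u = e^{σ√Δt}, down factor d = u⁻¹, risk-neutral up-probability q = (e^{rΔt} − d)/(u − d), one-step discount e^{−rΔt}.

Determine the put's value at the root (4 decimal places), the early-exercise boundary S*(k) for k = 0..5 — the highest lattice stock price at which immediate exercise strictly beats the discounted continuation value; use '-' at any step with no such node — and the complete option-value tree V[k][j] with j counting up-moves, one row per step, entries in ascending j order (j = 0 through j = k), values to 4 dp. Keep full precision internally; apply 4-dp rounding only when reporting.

price = 29.3568
boundary = - - 90.6813 70.7762 90.6813 116.1844
tree:
29.3568
44.4477 15.6027
64.9587 26.0121 5.8510
84.8638 42.0372 11.1129 0.8056
100.3996 64.9587 21.0009 1.6387 0.0000
112.5251 84.8638 39.4556 3.3332 0.0000 0.0000
121.9891 100.3996 64.9587 6.7800 0.0000 0.0000 0.0000

Δt=0.28900, u=1.28124, d=0.78049, q=0.49454, disc=e^(-rΔt)=0.97264
k=6 terminal: V=max(K-S,0) → 121.9891 100.3996 64.9587 6.7800 0.0000 0.0000 0.0000
k=5: j=0 S=43.1149 intr=112.5251 cont=108.2664 V=112.5251[EX]; j=1 S=70.7762 intr=84.8638 cont=80.6050 V=84.8638[EX]; j=2 S=116.1844 intr=39.4556 cont=35.1969 V=39.4556[EX]; j=3 S=190.7253 intr=0.0000 cont=3.3332 V=3.3332[hold]; j=4 S=313.0896 intr=0.0000 cont=0.0000 V=0.0000[hold]; j=5 S=513.9597 intr=0.0000 cont=0.0000 V=0.0000[hold]  S*(5)=116.1844
k=4: j=0 S=55.2404 intr=100.3996 cont=96.1408 V=100.3996[EX]; j=1 S=90.6813 intr=64.9587 cont=60.7000 V=64.9587[EX]; j=2 S=148.8600 intr=6.7800 cont=21.0009 V=21.0009[hold]; j=3 S=244.3647 intr=0.0000 cont=1.6387 V=1.6387[hold]; j=4 S=401.1426 intr=0.0000 cont=0.0000 V=0.0000[hold]  S*(4)=90.6813
k=3: j=0 S=70.7762 intr=84.8638 cont=80.6050 V=84.8638[EX]; j=1 S=116.1844 intr=39.4556 cont=42.0372 V=42.0372[hold]; j=2 S=190.7253 intr=0.0000 cont=11.1129 V=11.1129[hold]; j=3 S=313.0896 intr=0.0000 cont=0.8056 V=0.8056[hold]  S*(3)=70.7762
k=2: j=0 S=90.6813 intr=64.9587 cont=61.9418 V=64.9587[EX]; j=1 S=148.8600 intr=6.7800 cont=26.0121 V=26.0121[hold]; j=2 S=244.3647 intr=0.0000 cont=5.8510 V=5.8510[hold]  S*(2)=90.6813
k=1: j=0 S=116.1844 intr=39.4556 cont=44.4477 V=44.4477[hold]; j=1 S=190.7253 intr=0.0000 cont=15.6027 V=15.6027[hold]  S*(1)=-
k=0: j=0 S=148.8600 intr=6.7800 cont=29.3568 V=29.3568[hold]  S*(0)=-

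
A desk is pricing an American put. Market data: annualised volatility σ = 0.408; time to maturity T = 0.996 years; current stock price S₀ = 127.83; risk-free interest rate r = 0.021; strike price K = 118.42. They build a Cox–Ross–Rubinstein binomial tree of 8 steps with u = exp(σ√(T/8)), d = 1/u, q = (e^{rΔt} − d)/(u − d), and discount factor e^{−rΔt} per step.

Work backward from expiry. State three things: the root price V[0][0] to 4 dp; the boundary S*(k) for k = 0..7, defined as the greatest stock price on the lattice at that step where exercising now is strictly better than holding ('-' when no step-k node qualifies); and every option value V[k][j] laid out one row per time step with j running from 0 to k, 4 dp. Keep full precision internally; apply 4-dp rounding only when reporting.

params: Δt=0.12450 u=1.15484 d=0.86592 q=0.47313 e^(-rΔt)=0.99739
t_8 payoffs: 78.0126 64.5305 46.5501 22.5705 0.0000 0.0000 0.0000 0.0000 0.0000
t_7: node(7,0) S=46.6641 payoff=71.7559 vs cont=71.4467 → 71.7559 [stop]  node(7,1) S=62.2337 payoff=56.1863 vs cont=55.8771 → 56.1863 [stop]  node(7,2) S=82.9981 payoff=35.4219 vs cont=35.1126 → 35.4219 [stop]  node(7,3) S=110.6907 payoff=7.7293 vs cont=11.8606 → 11.8606 [wait]  node(7,4) S=147.6231 payoff=0.0000 vs cont=0.0000 → 0.0000 [wait]  node(7,5) S=196.8780 payoff=0.0000 vs cont=0.0000 → 0.0000 [wait]  node(7,6) S=262.5670 payoff=0.0000 vs cont=0.0000 → 0.0000 [wait]  node(7,7) S=350.1733 payoff=0.0000 vs cont=0.0000 → 0.0000 [wait]  ⇒ S*(7)=82.9981
t_6: node(6,0) S=53.8895 payoff=64.5305 vs cont=64.2213 → 64.5305 [stop]  node(6,1) S=71.8699 payoff=46.5501 vs cont=46.2409 → 46.5501 [stop]  node(6,2) S=95.8495 payoff=22.5705 vs cont=24.2109 → 24.2109 [wait]  node(6,3) S=127.8300 payoff=0.0000 vs cont=6.2326 → 6.2326 [wait]  node(6,4) S=170.4809 payoff=0.0000 vs cont=0.0000 → 0.0000 [wait]  node(6,5) S=227.3624 payoff=0.0000 vs cont=0.0000 → 0.0000 [wait]  node(6,6) S=303.2226 payoff=0.0000 vs cont=0.0000 → 0.0000 [wait]  ⇒ S*(6)=71.8699
t_5: node(5,0) S=62.2337 payoff=56.1863 vs cont=55.8771 → 56.1863 [stop]  node(5,1) S=82.9981 payoff=35.4219 vs cont=35.8867 → 35.8867 [wait]  node(5,2) S=110.6907 payoff=7.7293 vs cont=15.6638 → 15.6638 [wait]  node(5,3) S=147.6231 payoff=0.0000 vs cont=3.2752 → 3.2752 [wait]  node(5,4) S=196.8780 payoff=0.0000 vs cont=0.0000 → 0.0000 [wait]  node(5,5) S=262.5670 payoff=0.0000 vs cont=0.0000 → 0.0000 [wait]  ⇒ S*(5)=62.2337
t_4: node(4,0) S=71.8699 payoff=46.5501 vs cont=46.4603 → 46.5501 [stop]  node(4,1) S=95.8495 payoff=22.5705 vs cont=26.2499 → 26.2499 [wait]  node(4,2) S=127.8300 payoff=0.0000 vs cont=9.7767 → 9.7767 [wait]  node(4,3) S=170.4809 payoff=0.0000 vs cont=1.7211 → 1.7211 [wait]  node(4,4) S=227.3624 payoff=0.0000 vs cont=0.0000 → 0.0000 [wait]  ⇒ S*(4)=71.8699
t_3: node(3,0) S=82.9981 payoff=35.4219 vs cont=36.8489 → 36.8489 [wait]  node(3,1) S=110.6907 payoff=7.7293 vs cont=18.4077 → 18.4077 [wait]  node(3,2) S=147.6231 payoff=0.0000 vs cont=5.9498 → 5.9498 [wait]  node(3,3) S=196.8780 payoff=0.0000 vs cont=0.9044 → 0.9044 [wait]  ⇒ S*(3)=-
t_2: node(2,0) S=95.8495 payoff=22.5705 vs cont=28.0503 → 28.0503 [wait]  node(2,1) S=127.8300 payoff=0.0000 vs cont=12.4808 → 12.4808 [wait]  node(2,2) S=170.4809 payoff=0.0000 vs cont=3.5533 → 3.5533 [wait]  ⇒ S*(2)=-
t_1: node(1,0) S=110.6907 payoff=7.7293 vs cont=20.6299 → 20.6299 [wait]  node(1,1) S=147.6231 payoff=0.0000 vs cont=8.2354 → 8.2354 [wait]  ⇒ S*(1)=-
t_0: node(0,0) S=127.8300 payoff=0.0000 vs cont=14.7271 → 14.7271 [wait]  ⇒ S*(0)=-

price = 14.7271
boundary = - - - - 71.8699 62.2337 71.8699 82.9981
tree:
14.7271
20.6299 8.2354
28.0503 12.4808 3.5533
36.8489 18.4077 5.9498 0.9044
46.5501 26.2499 9.7767 1.7211 0.0000
56.1863 35.8867 15.6638 3.2752 0.0000 0.0000
64.5305 46.5501 24.2109 6.2326 0.0000 0.0000 0.0000
71.7559 56.1863 35.4219 11.8606 0.0000 0.0000 0.0000 0.0000
78.0126 64.5305 46.5501 22.5705 0.0000 0.0000 0.0000 0.0000 0.0000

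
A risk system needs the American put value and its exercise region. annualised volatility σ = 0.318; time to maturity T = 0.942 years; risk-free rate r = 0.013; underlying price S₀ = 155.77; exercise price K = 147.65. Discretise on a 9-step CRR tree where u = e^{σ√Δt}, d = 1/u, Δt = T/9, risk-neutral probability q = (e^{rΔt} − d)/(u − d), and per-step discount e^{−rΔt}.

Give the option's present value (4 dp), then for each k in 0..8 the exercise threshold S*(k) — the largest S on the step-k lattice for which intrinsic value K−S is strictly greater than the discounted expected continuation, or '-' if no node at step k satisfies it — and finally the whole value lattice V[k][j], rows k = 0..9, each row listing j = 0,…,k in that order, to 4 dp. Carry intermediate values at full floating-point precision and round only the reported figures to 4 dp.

params: Δt=0.10467 u=1.10836 d=0.90224 q=0.48091 e^(-rΔt)=0.99864
t_9 payoffs: 85.9391 71.8408 54.5215 33.2455 7.1088 0.0000 0.0000 0.0000 0.0000 0.0000
t_8: node(8,0) S=68.3977 payoff=79.2523 vs cont=79.0515 → 79.2523 [stop]  node(8,1) S=84.0238 payoff=63.6262 vs cont=63.4254 → 63.6262 [stop]  node(8,2) S=103.2198 payoff=44.4302 vs cont=44.2295 → 44.4302 [stop]  node(8,3) S=126.8012 payoff=20.8488 vs cont=20.6480 → 20.8488 [stop]  node(8,4) S=155.7700 payoff=0.0000 vs cont=3.6851 → 3.6851 [wait]  node(8,5) S=191.3570 payoff=0.0000 vs cont=0.0000 → 0.0000 [wait]  node(8,6) S=235.0741 payoff=0.0000 vs cont=0.0000 → 0.0000 [wait]  node(8,7) S=288.7788 payoff=0.0000 vs cont=0.0000 → 0.0000 [wait]  node(8,8) S=354.7528 payoff=0.0000 vs cont=0.0000 → 0.0000 [wait]  ⇒ S*(8)=126.8012
t_7: node(7,0) S=75.8092 payoff=71.8408 vs cont=71.6400 → 71.8408 [stop]  node(7,1) S=93.1285 payoff=54.5215 vs cont=54.3207 → 54.5215 [stop]  node(7,2) S=114.4045 payoff=33.2455 vs cont=33.0447 → 33.2455 [stop]  node(7,3) S=140.5412 payoff=7.1088 vs cont=12.5775 → 12.5775 [wait]  node(7,4) S=172.6490 payoff=0.0000 vs cont=1.9103 → 1.9103 [wait]  node(7,5) S=212.0921 payoff=0.0000 vs cont=0.0000 → 0.0000 [wait]  node(7,6) S=260.5464 payoff=0.0000 vs cont=0.0000 → 0.0000 [wait]  node(7,7) S=320.0705 payoff=0.0000 vs cont=0.0000 → 0.0000 [wait]  ⇒ S*(7)=114.4045
t_6: node(6,0) S=84.0238 payoff=63.6262 vs cont=63.4254 → 63.6262 [stop]  node(6,1) S=103.2198 payoff=44.4302 vs cont=44.2295 → 44.4302 [stop]  node(6,2) S=126.8012 payoff=20.8488 vs cont=23.2744 → 23.2744 [wait]  node(6,3) S=155.7700 payoff=0.0000 vs cont=7.4374 → 7.4374 [wait]  node(6,4) S=191.3570 payoff=0.0000 vs cont=0.9903 → 0.9903 [wait]  node(6,5) S=235.0741 payoff=0.0000 vs cont=0.0000 → 0.0000 [wait]  node(6,6) S=288.7788 payoff=0.0000 vs cont=0.0000 → 0.0000 [wait]  ⇒ S*(6)=103.2198
t_5: node(5,0) S=93.1285 payoff=54.5215 vs cont=54.3207 → 54.5215 [stop]  node(5,1) S=114.4045 payoff=33.2455 vs cont=34.2097 → 34.2097 [wait]  node(5,2) S=140.5412 payoff=7.1088 vs cont=15.6370 → 15.6370 [wait]  node(5,3) S=172.6490 payoff=0.0000 vs cont=4.3311 → 4.3311 [wait]  node(5,4) S=212.0921 payoff=0.0000 vs cont=0.5133 → 0.5133 [wait]  node(5,5) S=260.5464 payoff=0.0000 vs cont=0.0000 → 0.0000 [wait]  ⇒ S*(5)=93.1285
t_4: node(4,0) S=103.2198 payoff=44.4302 vs cont=44.6925 → 44.6925 [wait]  node(4,1) S=126.8012 payoff=20.8488 vs cont=25.2435 → 25.2435 [wait]  node(4,2) S=155.7700 payoff=0.0000 vs cont=10.1860 → 10.1860 [wait]  node(4,3) S=191.3570 payoff=0.0000 vs cont=2.4917 → 2.4917 [wait]  node(4,4) S=235.0741 payoff=0.0000 vs cont=0.2661 → 0.2661 [wait]  ⇒ S*(4)=-
t_3: node(3,0) S=114.4045 payoff=33.2455 vs cont=35.2913 → 35.2913 [wait]  node(3,1) S=140.5412 payoff=7.1088 vs cont=17.9778 → 17.9778 [wait]  node(3,2) S=172.6490 payoff=0.0000 vs cont=6.4769 → 6.4769 [wait]  node(3,3) S=212.0921 payoff=0.0000 vs cont=1.4195 → 1.4195 [wait]  ⇒ S*(3)=-
t_2: node(2,0) S=126.8012 payoff=20.8488 vs cont=26.9284 → 26.9284 [wait]  node(2,1) S=155.7700 payoff=0.0000 vs cont=12.4300 → 12.4300 [wait]  node(2,2) S=191.3570 payoff=0.0000 vs cont=4.0392 → 4.0392 [wait]  ⇒ S*(2)=-
t_1: node(1,0) S=140.5412 payoff=7.1088 vs cont=19.9289 → 19.9289 [wait]  node(1,1) S=172.6490 payoff=0.0000 vs cont=8.3834 → 8.3834 [wait]  ⇒ S*(1)=-
t_0: node(0,0) S=155.7700 payoff=0.0000 vs cont=14.3570 → 14.3570 [wait]  ⇒ S*(0)=-

price = 14.3570
boundary = - - - - - 93.1285 103.2198 114.4045 126.8012
tree:
14.3570
19.9289 8.3834
26.9284 12.4300 4.0392
35.2913 17.9778 6.4769 1.4195
44.6925 25.2435 10.1860 2.4917 0.2661
54.5215 34.2097 15.6370 4.3311 0.5133 0.0000
63.6262 44.4302 23.2744 7.4374 0.9903 0.0000 0.0000
71.8408 54.5215 33.2455 12.5775 1.9103 0.0000 0.0000 0.0000
79.2523 63.6262 44.4302 20.8488 3.6851 0.0000 0.0000 0.0000 0.0000
85.9391 71.8408 54.5215 33.2455 7.1088 0.0000 0.0000 0.0000 0.0000 0.0000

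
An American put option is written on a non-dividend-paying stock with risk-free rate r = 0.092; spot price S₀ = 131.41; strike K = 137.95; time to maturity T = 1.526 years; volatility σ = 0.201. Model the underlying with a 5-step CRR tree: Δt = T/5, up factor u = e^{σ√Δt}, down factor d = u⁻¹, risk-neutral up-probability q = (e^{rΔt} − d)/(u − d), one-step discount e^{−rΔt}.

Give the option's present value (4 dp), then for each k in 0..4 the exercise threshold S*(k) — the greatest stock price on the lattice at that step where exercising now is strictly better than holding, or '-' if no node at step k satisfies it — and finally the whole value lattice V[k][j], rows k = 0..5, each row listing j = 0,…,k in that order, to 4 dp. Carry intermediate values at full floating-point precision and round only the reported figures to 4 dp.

params: Δt=0.30520 u=1.11744 d=0.89490 q=0.60023 e^(-rΔt)=0.97231
t_5 payoffs: 62.5271 43.7712 20.3511 0.0000 0.0000 0.0000
t_4: node(4,0) S=84.2807 payoff=53.6693 vs cont=49.8497 → 53.6693 [stop]  node(4,1) S=105.2394 payoff=32.7106 vs cont=28.8911 → 32.7106 [stop]  node(4,2) S=131.4100 payoff=6.5400 vs cont=7.9105 → 7.9105 [wait]  node(4,3) S=164.0886 payoff=0.0000 vs cont=0.0000 → 0.0000 [wait]  node(4,4) S=204.8937 payoff=0.0000 vs cont=0.0000 → 0.0000 [wait]  ⇒ S*(4)=105.2394
t_3: node(3,0) S=94.1788 payoff=43.7712 vs cont=39.9516 → 43.7712 [stop]  node(3,1) S=117.5989 payoff=20.3511 vs cont=17.3314 → 20.3511 [stop]  node(3,2) S=146.8431 payoff=0.0000 vs cont=3.0749 → 3.0749 [wait]  node(3,3) S=183.3596 payoff=0.0000 vs cont=0.0000 → 0.0000 [wait]  ⇒ S*(3)=117.5989
t_2: node(2,0) S=105.2394 payoff=32.7106 vs cont=28.8911 → 32.7106 [stop]  node(2,1) S=131.4100 payoff=6.5400 vs cont=9.7050 → 9.7050 [wait]  node(2,2) S=164.0886 payoff=0.0000 vs cont=1.1952 → 1.1952 [wait]  ⇒ S*(2)=105.2394
t_1: node(1,0) S=117.5989 payoff=20.3511 vs cont=18.3787 → 20.3511 [stop]  node(1,1) S=146.8431 payoff=0.0000 vs cont=4.4699 → 4.4699 [wait]  ⇒ S*(1)=117.5989
t_0: node(0,0) S=131.4100 payoff=6.5400 vs cont=10.5192 → 10.5192 [wait]  ⇒ S*(0)=-

price = 10.5192
boundary = - 117.5989 105.2394 117.5989 105.2394
tree:
10.5192
20.3511 4.4699
32.7106 9.7050 1.1952
43.7712 20.3511 3.0749 0.0000
53.6693 32.7106 7.9105 0.0000 0.0000
62.5271 43.7712 20.3511 0.0000 0.0000 0.0000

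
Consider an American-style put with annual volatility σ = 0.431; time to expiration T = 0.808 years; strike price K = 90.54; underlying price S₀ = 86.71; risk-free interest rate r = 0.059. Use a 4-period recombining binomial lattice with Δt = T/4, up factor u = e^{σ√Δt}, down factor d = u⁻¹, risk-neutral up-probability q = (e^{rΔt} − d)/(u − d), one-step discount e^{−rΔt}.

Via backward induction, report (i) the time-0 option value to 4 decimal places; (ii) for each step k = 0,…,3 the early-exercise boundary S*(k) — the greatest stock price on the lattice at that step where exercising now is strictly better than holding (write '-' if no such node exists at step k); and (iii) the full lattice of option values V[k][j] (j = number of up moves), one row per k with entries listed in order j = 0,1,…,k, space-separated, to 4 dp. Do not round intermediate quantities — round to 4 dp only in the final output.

params: Δt=0.20200 u=1.21374 d=0.82390 q=0.48248 e^(-rΔt)=0.98815
t_4 payoffs: 50.5860 31.6808 3.8300 0.0000 0.0000
t_3: node(3,0) S=48.4939 payoff=42.0461 vs cont=40.9734 → 42.0461 [stop]  node(3,1) S=71.4401 payoff=19.0999 vs cont=18.0273 → 19.0999 [stop]  node(3,2) S=105.2438 payoff=0.0000 vs cont=1.9586 → 1.9586 [wait]  node(3,3) S=155.0427 payoff=0.0000 vs cont=0.0000 → 0.0000 [wait]  ⇒ S*(3)=71.4401
t_2: node(2,0) S=58.8592 payoff=31.6808 vs cont=30.6081 → 31.6808 [stop]  node(2,1) S=86.7100 payoff=3.8300 vs cont=10.7013 → 10.7013 [wait]  node(2,2) S=127.7391 payoff=0.0000 vs cont=1.0016 → 1.0016 [wait]  ⇒ S*(2)=58.8592
t_1: node(1,0) S=71.4401 payoff=19.0999 vs cont=21.3033 → 21.3033 [wait]  node(1,1) S=105.2438 payoff=0.0000 vs cont=5.9501 → 5.9501 [wait]  ⇒ S*(1)=-
t_0: node(0,0) S=86.7100 payoff=3.8300 vs cont=13.7311 → 13.7311 [wait]  ⇒ S*(0)=-

price = 13.7311
boundary = - - 58.8592 71.4401
tree:
13.7311
21.3033 5.9501
31.6808 10.7013 1.0016
42.0461 19.0999 1.9586 0.0000
50.5860 31.6808 3.8300 0.0000 0.0000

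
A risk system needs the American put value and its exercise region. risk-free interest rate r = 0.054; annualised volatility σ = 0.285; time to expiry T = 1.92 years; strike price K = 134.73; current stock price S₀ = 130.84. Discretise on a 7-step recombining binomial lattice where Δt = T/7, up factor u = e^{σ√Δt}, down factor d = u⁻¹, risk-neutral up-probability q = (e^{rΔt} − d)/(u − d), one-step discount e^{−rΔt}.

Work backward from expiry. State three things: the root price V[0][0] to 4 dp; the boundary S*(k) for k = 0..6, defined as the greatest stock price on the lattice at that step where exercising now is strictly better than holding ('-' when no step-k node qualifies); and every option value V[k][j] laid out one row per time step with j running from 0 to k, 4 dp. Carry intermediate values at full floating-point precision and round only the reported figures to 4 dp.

Δt=0.27429  u=1.16098  d=0.86134  q=0.51255  discount=0.98530
step 7 (expiry): payoffs max(K−S,0) = 88.7067 72.6968 51.1176 22.0317 0.0000 0.0000 0.0000 0.0000
step 6: (k=6,j=0): S=53.4320, (K−S)⁺=81.2980, hold=79.3172 ⇒ V=81.2980 exercise | (k=6,j=1): S=72.0191, (K−S)⁺=62.7109, hold=60.7301 ⇒ V=62.7109 exercise | (k=6,j=2): S=97.0720, (K−S)⁺=37.6580, hold=35.6771 ⇒ V=37.6580 exercise | (k=6,j=3): S=130.8400, (K−S)⁺=3.8900, hold=10.5814 ⇒ V=10.5814 continue | (k=6,j=4): S=176.3547, (K−S)⁺=0.0000, hold=0.0000 ⇒ V=0.0000 continue | (k=6,j=5): S=237.7024, (K−S)⁺=0.0000, hold=0.0000 ⇒ V=0.0000 continue | (k=6,j=6): S=320.3908, (K−S)⁺=0.0000, hold=0.0000 ⇒ V=0.0000 continue  boundary S*=97.0720
step 5: (k=5,j=0): S=62.0332, (K−S)⁺=72.6968, hold=70.7159 ⇒ V=72.6968 exercise | (k=5,j=1): S=83.6124, (K−S)⁺=51.1176, hold=49.1367 ⇒ V=51.1176 exercise | (k=5,j=2): S=112.6983, (K−S)⁺=22.0317, hold=23.4302 ⇒ V=23.4302 continue | (k=5,j=3): S=151.9021, (K−S)⁺=0.0000, hold=5.0820 ⇒ V=5.0820 continue | (k=5,j=4): S=204.7436, (K−S)⁺=0.0000, hold=0.0000 ⇒ V=0.0000 continue | (k=5,j=5): S=275.9667, (K−S)⁺=0.0000, hold=0.0000 ⇒ V=0.0000 continue  boundary S*=83.6124
step 4: (k=4,j=0): S=72.0191, (K−S)⁺=62.7109, hold=60.7301 ⇒ V=62.7109 exercise | (k=4,j=1): S=97.0720, (K−S)⁺=37.6580, hold=36.3834 ⇒ V=37.6580 exercise | (k=4,j=2): S=130.8400, (K−S)⁺=3.8900, hold=13.8195 ⇒ V=13.8195 continue | (k=4,j=3): S=176.3547, (K−S)⁺=0.0000, hold=2.4408 ⇒ V=2.4408 continue | (k=4,j=4): S=237.7024, (K−S)⁺=0.0000, hold=0.0000 ⇒ V=0.0000 continue  boundary S*=97.0720
step 3: (k=3,j=0): S=83.6124, (K−S)⁺=51.1176, hold=49.1367 ⇒ V=51.1176 exercise | (k=3,j=1): S=112.6983, (K−S)⁺=22.0317, hold=25.0655 ⇒ V=25.0655 continue | (k=3,j=2): S=151.9021, (K−S)⁺=0.0000, hold=7.8699 ⇒ V=7.8699 continue | (k=3,j=3): S=204.7436, (K−S)⁺=0.0000, hold=1.1723 ⇒ V=1.1723 continue  boundary S*=83.6124
step 2: (k=2,j=0): S=97.0720, (K−S)⁺=37.6580, hold=37.2092 ⇒ V=37.6580 exercise | (k=2,j=1): S=130.8400, (K−S)⁺=3.8900, hold=16.0129 ⇒ V=16.0129 continue | (k=2,j=2): S=176.3547, (K−S)⁺=0.0000, hold=4.3718 ⇒ V=4.3718 continue  boundary S*=97.0720
step 1: (k=1,j=0): S=112.6983, (K−S)⁺=22.0317, hold=26.1732 ⇒ V=26.1732 continue | (k=1,j=1): S=151.9021, (K−S)⁺=0.0000, hold=9.8985 ⇒ V=9.8985 continue  boundary S*=-
step 0: (k=0,j=0): S=130.8400, (K−S)⁺=3.8900, hold=17.5693 ⇒ V=17.5693 continue  boundary S*=-

price = 17.5693
boundary = - - 97.0720 83.6124 97.0720 83.6124 97.0720
tree:
17.5693
26.1732 9.8985
37.6580 16.0129 4.3718
51.1176 25.0655 7.8699 1.1723
62.7109 37.6580 13.8195 2.4408 0.0000
72.6968 51.1176 23.4302 5.0820 0.0000 0.0000
81.2980 62.7109 37.6580 10.5814 0.0000 0.0000 0.0000
88.7067 72.6968 51.1176 22.0317 0.0000 0.0000 0.0000 0.0000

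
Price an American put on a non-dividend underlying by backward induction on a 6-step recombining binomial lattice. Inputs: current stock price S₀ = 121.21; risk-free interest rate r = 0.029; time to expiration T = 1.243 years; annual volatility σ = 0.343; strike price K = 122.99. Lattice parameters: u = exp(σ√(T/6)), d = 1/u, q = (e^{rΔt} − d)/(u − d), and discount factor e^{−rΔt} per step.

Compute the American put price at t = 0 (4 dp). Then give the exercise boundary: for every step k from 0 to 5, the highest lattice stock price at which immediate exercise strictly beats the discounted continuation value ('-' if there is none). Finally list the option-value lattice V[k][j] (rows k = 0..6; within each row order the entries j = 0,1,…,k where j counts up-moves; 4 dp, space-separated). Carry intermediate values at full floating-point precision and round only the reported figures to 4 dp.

params: Δt=0.20717 u=1.16896 d=0.85546 q=0.48027 e^(-rΔt)=0.99401
t_6 payoffs: 75.4860 58.0768 34.2875 1.7800 0.0000 0.0000 0.0000
t_5: node(5,0) S=55.5305 payoff=67.4595 vs cont=66.7228 → 67.4595 [stop]  node(5,1) S=75.8812 payoff=47.1088 vs cont=46.3721 → 47.1088 [stop]  node(5,2) S=103.6901 payoff=19.2999 vs cont=18.5633 → 19.2999 [stop]  node(5,3) S=141.6902 payoff=0.0000 vs cont=0.9196 → 0.9196 [wait]  node(5,4) S=193.6166 payoff=0.0000 vs cont=0.0000 → 0.0000 [wait]  node(5,5) S=264.5728 payoff=0.0000 vs cont=0.0000 → 0.0000 [wait]  ⇒ S*(5)=103.6901
t_4: node(4,0) S=64.9132 payoff=58.0768 vs cont=57.3401 → 58.0768 [stop]  node(4,1) S=88.7025 payoff=34.2875 vs cont=33.5508 → 34.2875 [stop]  node(4,2) S=121.2100 payoff=1.7800 vs cont=10.4097 → 10.4097 [wait]  node(4,3) S=165.6308 payoff=0.0000 vs cont=0.4751 → 0.4751 [wait]  node(4,4) S=226.3309 payoff=0.0000 vs cont=0.0000 → 0.0000 [wait]  ⇒ S*(4)=88.7025
t_3: node(3,0) S=75.8812 payoff=47.1088 vs cont=46.3721 → 47.1088 [stop]  node(3,1) S=103.6901 payoff=19.2999 vs cont=22.6830 → 22.6830 [wait]  node(3,2) S=141.6902 payoff=0.0000 vs cont=5.6046 → 5.6046 [wait]  node(3,3) S=193.6166 payoff=0.0000 vs cont=0.2454 → 0.2454 [wait]  ⇒ S*(3)=75.8812
t_2: node(2,0) S=88.7025 payoff=34.2875 vs cont=35.1659 → 35.1659 [wait]  node(2,1) S=121.2100 payoff=1.7800 vs cont=14.3940 → 14.3940 [wait]  node(2,2) S=165.6308 payoff=0.0000 vs cont=3.0126 → 3.0126 [wait]  ⇒ S*(2)=-
t_1: node(1,0) S=103.6901 payoff=19.2999 vs cont=25.0389 → 25.0389 [wait]  node(1,1) S=141.6902 payoff=0.0000 vs cont=8.8744 → 8.8744 [wait]  ⇒ S*(1)=-
t_0: node(0,0) S=121.2100 payoff=1.7800 vs cont=17.1721 → 17.1721 [wait]  ⇒ S*(0)=-

price = 17.1721
boundary = - - - 75.8812 88.7025 103.6901
tree:
17.1721
25.0389 8.8744
35.1659 14.3940 3.0126
47.1088 22.6830 5.6046 0.2454
58.0768 34.2875 10.4097 0.4751 0.0000
67.4595 47.1088 19.2999 0.9196 0.0000 0.0000
75.4860 58.0768 34.2875 1.7800 0.0000 0.0000 0.0000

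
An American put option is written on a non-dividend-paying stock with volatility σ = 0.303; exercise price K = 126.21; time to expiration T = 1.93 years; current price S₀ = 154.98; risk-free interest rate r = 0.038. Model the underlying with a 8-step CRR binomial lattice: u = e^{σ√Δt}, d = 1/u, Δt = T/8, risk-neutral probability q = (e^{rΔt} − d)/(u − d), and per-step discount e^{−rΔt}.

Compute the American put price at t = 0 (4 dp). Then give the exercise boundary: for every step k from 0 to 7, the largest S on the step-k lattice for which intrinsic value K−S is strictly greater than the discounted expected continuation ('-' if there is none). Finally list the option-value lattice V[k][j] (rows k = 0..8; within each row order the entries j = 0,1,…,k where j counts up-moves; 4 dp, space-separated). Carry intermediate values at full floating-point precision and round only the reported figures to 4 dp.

Δt=0.24125  u=1.16047  d=0.86172  q=0.49369  discount=0.99087
step 8 (expiry): payoffs max(K−S,0) = 79.0901 62.7541 40.7545 11.1279 0.0000 0.0000 0.0000 0.0000 0.0000
step 7: (k=7,j=0): S=54.6812, (K−S)⁺=71.5288, hold=70.3770 ⇒ V=71.5288 exercise | (k=7,j=1): S=73.6387, (K−S)⁺=52.5713, hold=51.4196 ⇒ V=52.5713 exercise | (k=7,j=2): S=99.1685, (K−S)⁺=27.0415, hold=25.8897 ⇒ V=27.0415 exercise | (k=7,j=3): S=133.5493, (K−S)⁺=0.0000, hold=5.5828 ⇒ V=5.5828 continue | (k=7,j=4): S=179.8496, (K−S)⁺=0.0000, hold=0.0000 ⇒ V=0.0000 continue | (k=7,j=5): S=242.2019, (K−S)⁺=0.0000, hold=0.0000 ⇒ V=0.0000 continue | (k=7,j=6): S=326.1710, (K−S)⁺=0.0000, hold=0.0000 ⇒ V=0.0000 continue | (k=7,j=7): S=439.2515, (K−S)⁺=0.0000, hold=0.0000 ⇒ V=0.0000 continue  boundary S*=99.1685
step 6: (k=6,j=0): S=63.4559, (K−S)⁺=62.7541, hold=61.6024 ⇒ V=62.7541 exercise | (k=6,j=1): S=85.4555, (K−S)⁺=40.7545, hold=39.6028 ⇒ V=40.7545 exercise | (k=6,j=2): S=115.0821, (K−S)⁺=11.1279, hold=16.2974 ⇒ V=16.2974 continue | (k=6,j=3): S=154.9800, (K−S)⁺=0.0000, hold=2.8008 ⇒ V=2.8008 continue | (k=6,j=4): S=208.7101, (K−S)⁺=0.0000, hold=0.0000 ⇒ V=0.0000 continue | (k=6,j=5): S=281.0680, (K−S)⁺=0.0000, hold=0.0000 ⇒ V=0.0000 continue | (k=6,j=6): S=378.5117, (K−S)⁺=0.0000, hold=0.0000 ⇒ V=0.0000 continue  boundary S*=85.4555
step 5: (k=5,j=0): S=73.6387, (K−S)⁺=52.5713, hold=51.4196 ⇒ V=52.5713 exercise | (k=5,j=1): S=99.1685, (K−S)⁺=27.0415, hold=28.4186 ⇒ V=28.4186 continue | (k=5,j=2): S=133.5493, (K−S)⁺=0.0000, hold=9.5464 ⇒ V=9.5464 continue | (k=5,j=3): S=179.8496, (K−S)⁺=0.0000, hold=1.4051 ⇒ V=1.4051 continue | (k=5,j=4): S=242.2019, (K−S)⁺=0.0000, hold=0.0000 ⇒ V=0.0000 continue | (k=5,j=5): S=326.1710, (K−S)⁺=0.0000, hold=0.0000 ⇒ V=0.0000 continue  boundary S*=73.6387
step 4: (k=4,j=0): S=85.4555, (K−S)⁺=40.7545, hold=40.2764 ⇒ V=40.7545 exercise | (k=4,j=1): S=115.0821, (K−S)⁺=11.1279, hold=18.9273 ⇒ V=18.9273 continue | (k=4,j=2): S=154.9800, (K−S)⁺=0.0000, hold=5.4767 ⇒ V=5.4767 continue | (k=4,j=3): S=208.7101, (K−S)⁺=0.0000, hold=0.7049 ⇒ V=0.7049 continue | (k=4,j=4): S=281.0680, (K−S)⁺=0.0000, hold=0.0000 ⇒ V=0.0000 continue  boundary S*=85.4555
step 3: (k=3,j=0): S=99.1685, (K−S)⁺=27.0415, hold=29.7051 ⇒ V=29.7051 continue | (k=3,j=1): S=133.5493, (K−S)⁺=0.0000, hold=12.1747 ⇒ V=12.1747 continue | (k=3,j=2): S=179.8496, (K−S)⁺=0.0000, hold=3.0925 ⇒ V=3.0925 continue | (k=3,j=3): S=242.2019, (K−S)⁺=0.0000, hold=0.3537 ⇒ V=0.3537 continue  boundary S*=-
step 2: (k=2,j=0): S=115.0821, (K−S)⁺=11.1279, hold=20.8584 ⇒ V=20.8584 continue | (k=2,j=1): S=154.9800, (K−S)⁺=0.0000, hold=7.6207 ⇒ V=7.6207 continue | (k=2,j=2): S=208.7101, (K−S)⁺=0.0000, hold=1.7245 ⇒ V=1.7245 continue  boundary S*=-
step 1: (k=1,j=0): S=133.5493, (K−S)⁺=0.0000, hold=14.1924 ⇒ V=14.1924 continue | (k=1,j=1): S=179.8496, (K−S)⁺=0.0000, hold=4.6668 ⇒ V=4.6668 continue  boundary S*=-
step 0: (k=0,j=0): S=154.9800, (K−S)⁺=0.0000, hold=9.4031 ⇒ V=9.4031 continue  boundary S*=-

price = 9.4031
boundary = - - - - 85.4555 73.6387 85.4555 99.1685
tree:
9.4031
14.1924 4.6668
20.8584 7.6207 1.7245
29.7051 12.1747 3.0925 0.3537
40.7545 18.9273 5.4767 0.7049 0.0000
52.5713 28.4186 9.5464 1.4051 0.0000 0.0000
62.7541 40.7545 16.2974 2.8008 0.0000 0.0000 0.0000
71.5288 52.5713 27.0415 5.5828 0.0000 0.0000 0.0000 0.0000
79.0901 62.7541 40.7545 11.1279 0.0000 0.0000 0.0000 0.0000 0.0000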